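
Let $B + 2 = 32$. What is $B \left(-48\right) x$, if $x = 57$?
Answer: $-82080$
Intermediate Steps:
$B = 30$ ($B = -2 + 32 = 30$)
$B \left(-48\right) x = 30 \left(-48\right) 57 = \left(-1440\right) 57 = -82080$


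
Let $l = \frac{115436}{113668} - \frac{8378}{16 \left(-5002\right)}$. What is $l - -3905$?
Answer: $\frac{4441784754717}{1137134672} \approx 3906.1$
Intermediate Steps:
$l = \frac{1273860557}{1137134672}$ ($l = 115436 \cdot \frac{1}{113668} - \frac{8378}{-80032} = \frac{28859}{28417} - - \frac{4189}{40016} = \frac{28859}{28417} + \frac{4189}{40016} = \frac{1273860557}{1137134672} \approx 1.1202$)
$l - -3905 = \frac{1273860557}{1137134672} - -3905 = \frac{1273860557}{1137134672} + \left(-212913 + 216818\right) = \frac{1273860557}{1137134672} + 3905 = \frac{4441784754717}{1137134672}$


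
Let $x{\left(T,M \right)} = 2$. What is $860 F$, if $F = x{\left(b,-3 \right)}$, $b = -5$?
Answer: $1720$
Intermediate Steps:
$F = 2$
$860 F = 860 \cdot 2 = 1720$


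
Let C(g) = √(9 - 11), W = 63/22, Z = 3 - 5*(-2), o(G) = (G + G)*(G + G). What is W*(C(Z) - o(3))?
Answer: -1134/11 + 63*I*√2/22 ≈ -103.09 + 4.0498*I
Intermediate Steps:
o(G) = 4*G² (o(G) = (2*G)*(2*G) = 4*G²)
Z = 13 (Z = 3 + 10 = 13)
W = 63/22 (W = 63*(1/22) = 63/22 ≈ 2.8636)
C(g) = I*√2 (C(g) = √(-2) = I*√2)
W*(C(Z) - o(3)) = 63*(I*√2 - 4*3²)/22 = 63*(I*√2 - 4*9)/22 = 63*(I*√2 - 1*36)/22 = 63*(I*√2 - 36)/22 = 63*(-36 + I*√2)/22 = -1134/11 + 63*I*√2/22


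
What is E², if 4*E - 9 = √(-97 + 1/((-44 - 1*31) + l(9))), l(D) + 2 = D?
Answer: -1089/1088 + 27*I*√12461/272 ≈ -1.0009 + 11.081*I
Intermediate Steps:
l(D) = -2 + D
E = 9/4 + 3*I*√12461/136 (E = 9/4 + √(-97 + 1/((-44 - 1*31) + (-2 + 9)))/4 = 9/4 + √(-97 + 1/((-44 - 31) + 7))/4 = 9/4 + √(-97 + 1/(-75 + 7))/4 = 9/4 + √(-97 + 1/(-68))/4 = 9/4 + √(-97 - 1/68)/4 = 9/4 + √(-6597/68)/4 = 9/4 + (3*I*√12461/34)/4 = 9/4 + 3*I*√12461/136 ≈ 2.25 + 2.4624*I)
E² = (9/4 + 3*I*√12461/136)²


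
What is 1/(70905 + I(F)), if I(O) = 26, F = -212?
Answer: 1/70931 ≈ 1.4098e-5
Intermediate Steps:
1/(70905 + I(F)) = 1/(70905 + 26) = 1/70931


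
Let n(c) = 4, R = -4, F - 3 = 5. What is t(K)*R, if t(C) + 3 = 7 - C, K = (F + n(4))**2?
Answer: 560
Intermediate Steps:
F = 8 (F = 3 + 5 = 8)
K = 144 (K = (8 + 4)**2 = 12**2 = 144)
t(C) = 4 - C (t(C) = -3 + (7 - C) = 4 - C)
t(K)*R = (4 - 1*144)*(-4) = (4 - 144)*(-4) = -140*(-4) = 560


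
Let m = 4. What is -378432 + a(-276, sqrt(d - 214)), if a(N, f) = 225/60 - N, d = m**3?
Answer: -1512609/4 ≈ -3.7815e+5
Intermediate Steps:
d = 64 (d = 4**3 = 64)
a(N, f) = 15/4 - N (a(N, f) = 225*(1/60) - N = 15/4 - N)
-378432 + a(-276, sqrt(d - 214)) = -378432 + (15/4 - 1*(-276)) = -378432 + (15/4 + 276) = -378432 + 1119/4 = -1512609/4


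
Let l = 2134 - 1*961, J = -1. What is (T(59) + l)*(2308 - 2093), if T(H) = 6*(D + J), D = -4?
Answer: 245745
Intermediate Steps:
T(H) = -30 (T(H) = 6*(-4 - 1) = 6*(-5) = -30)
l = 1173 (l = 2134 - 961 = 1173)
(T(59) + l)*(2308 - 2093) = (-30 + 1173)*(2308 - 2093) = 1143*215 = 245745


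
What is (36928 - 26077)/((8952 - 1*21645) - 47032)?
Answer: -10851/59725 ≈ -0.18168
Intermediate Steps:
(36928 - 26077)/((8952 - 1*21645) - 47032) = 10851/((8952 - 21645) - 47032) = 10851/(-12693 - 47032) = 10851/(-59725) = 10851*(-1/59725) = -10851/59725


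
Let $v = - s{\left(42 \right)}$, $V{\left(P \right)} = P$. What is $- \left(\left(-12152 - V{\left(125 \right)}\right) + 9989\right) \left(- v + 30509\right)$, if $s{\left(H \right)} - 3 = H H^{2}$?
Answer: $239324800$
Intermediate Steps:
$s{\left(H \right)} = 3 + H^{3}$ ($s{\left(H \right)} = 3 + H H^{2} = 3 + H^{3}$)
$v = -74091$ ($v = - (3 + 42^{3}) = - (3 + 74088) = \left(-1\right) 74091 = -74091$)
$- \left(\left(-12152 - V{\left(125 \right)}\right) + 9989\right) \left(- v + 30509\right) = - \left(\left(-12152 - 125\right) + 9989\right) \left(\left(-1\right) \left(-74091\right) + 30509\right) = - \left(\left(-12152 - 125\right) + 9989\right) \left(74091 + 30509\right) = - \left(-12277 + 9989\right) 104600 = - \left(-2288\right) 104600 = \left(-1\right) \left(-239324800\right) = 239324800$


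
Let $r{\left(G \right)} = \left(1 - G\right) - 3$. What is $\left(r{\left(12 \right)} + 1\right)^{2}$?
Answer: $169$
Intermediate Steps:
$r{\left(G \right)} = -2 - G$ ($r{\left(G \right)} = \left(1 - G\right) - 3 = -2 - G$)
$\left(r{\left(12 \right)} + 1\right)^{2} = \left(\left(-2 - 12\right) + 1\right)^{2} = \left(-14 + 1\right)^{2} = \left(-13\right)^{2} = 169$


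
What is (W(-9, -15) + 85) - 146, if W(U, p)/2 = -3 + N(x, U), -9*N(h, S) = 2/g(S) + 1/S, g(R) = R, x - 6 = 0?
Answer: -1807/27 ≈ -66.926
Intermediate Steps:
x = 6 (x = 6 + 0 = 6)
N(h, S) = -1/(3*S) (N(h, S) = -(2/S + 1/S)/9 = -1/(3*S))
W(U, p) = -6 - 2/(3*U) (W(U, p) = 2*(-3 - 1/(3*U)) = -6 - 2/(3*U))
(W(-9, -15) + 85) - 146 = ((-6 - ⅔/(-9)) + 85) - 146 = ((-6 - ⅔*(-⅑)) + 85) - 146 = ((-6 + 2/27) + 85) - 146 = (-160/27 + 85) - 146 = 2135/27 - 146 = -1807/27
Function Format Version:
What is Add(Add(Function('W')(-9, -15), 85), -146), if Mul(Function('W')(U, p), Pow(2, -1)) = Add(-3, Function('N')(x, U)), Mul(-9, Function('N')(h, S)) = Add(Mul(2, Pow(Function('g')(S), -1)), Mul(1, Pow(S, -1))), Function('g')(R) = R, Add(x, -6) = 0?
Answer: Rational(-1807, 27) ≈ -66.926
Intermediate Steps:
x = 6 (x = Add(6, 0) = 6)
Function('N')(h, S) = Mul(Rational(-1, 3), Pow(S, -1)) (Function('N')(h, S) = Mul(Rational(-1, 9), Add(Mul(2, Pow(S, -1)), Mul(1, Pow(S, -1)))) = Mul(Rational(-1, 9), Add(Mul(2, Pow(S, -1)), Pow(S, -1))) = Mul(Rational(-1, 9), Mul(3, Pow(S, -1))) = Mul(Rational(-1, 3), Pow(S, -1)))
Function('W')(U, p) = Add(-6, Mul(Rational(-2, 3), Pow(U, -1))) (Function('W')(U, p) = Mul(2, Add(-3, Mul(Rational(-1, 3), Pow(U, -1)))) = Add(-6, Mul(Rational(-2, 3), Pow(U, -1))))
Add(Add(Function('W')(-9, -15), 85), -146) = Add(Add(Add(-6, Mul(Rational(-2, 3), Pow(-9, -1))), 85), -146) = Add(Add(Add(-6, Mul(Rational(-2, 3), Rational(-1, 9))), 85), -146) = Add(Add(Add(-6, Rational(2, 27)), 85), -146) = Add(Add(Rational(-160, 27), 85), -146) = Add(Rational(2135, 27), -146) = Rational(-1807, 27)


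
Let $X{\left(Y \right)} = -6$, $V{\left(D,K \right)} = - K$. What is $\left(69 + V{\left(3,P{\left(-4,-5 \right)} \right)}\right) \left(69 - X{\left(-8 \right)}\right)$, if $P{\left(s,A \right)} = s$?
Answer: $5475$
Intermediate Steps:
$\left(69 + V{\left(3,P{\left(-4,-5 \right)} \right)}\right) \left(69 - X{\left(-8 \right)}\right) = \left(69 - -4\right) \left(69 - -6\right) = \left(69 + 4\right) \left(69 + 6\right) = 73 \cdot 75 = 5475$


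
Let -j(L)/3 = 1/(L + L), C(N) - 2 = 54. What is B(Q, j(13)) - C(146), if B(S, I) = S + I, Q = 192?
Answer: 3533/26 ≈ 135.88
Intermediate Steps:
C(N) = 56 (C(N) = 2 + 54 = 56)
j(L) = -3/(2*L) (j(L) = -3/(L + L) = -3*1/(2*L) = -3/(2*L))
B(S, I) = I + S
B(Q, j(13)) - C(146) = (-3/2/13 + 192) - 1*56 = (-3/2*1/13 + 192) - 56 = (-3/26 + 192) - 56 = 4989/26 - 56 = 3533/26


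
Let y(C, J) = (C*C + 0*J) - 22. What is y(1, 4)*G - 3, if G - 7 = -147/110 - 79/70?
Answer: -5403/55 ≈ -98.236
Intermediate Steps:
y(C, J) = -22 + C**2 (y(C, J) = (C**2 + 0) - 22 = C**2 - 22 = -22 + C**2)
G = 1746/385 (G = 7 + (-147/110 - 79/70) = 7 - 949/385 = 1746/385 ≈ 4.5351)
y(1, 4)*G - 3 = (-22 + 1**2)*(1746/385) - 3 = (-22 + 1)*(1746/385) - 3 = -21*1746/385 - 3 = -5238/55 - 3 = -5403/55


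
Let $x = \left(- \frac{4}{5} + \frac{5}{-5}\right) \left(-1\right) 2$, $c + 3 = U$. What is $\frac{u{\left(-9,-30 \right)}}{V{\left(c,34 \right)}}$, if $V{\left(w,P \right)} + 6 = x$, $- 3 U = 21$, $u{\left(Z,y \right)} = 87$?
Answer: $- \frac{145}{4} \approx -36.25$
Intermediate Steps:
$U = -7$ ($U = \left(- \frac{1}{3}\right) 21 = -7$)
$c = -10$ ($c = -3 - 7 = -10$)
$x = \frac{18}{5}$ ($x = \left(\left(-4\right) \frac{1}{5} + 5 \left(- \frac{1}{5}\right)\right) \left(-1\right) 2 = \left(- \frac{4}{5} - 1\right) \left(-1\right) 2 = \left(- \frac{9}{5}\right) \left(-1\right) 2 = \frac{9}{5} \cdot 2 = \frac{18}{5} \approx 3.6$)
$V{\left(w,P \right)} = - \frac{12}{5}$ ($V{\left(w,P \right)} = -6 + \frac{18}{5} = - \frac{12}{5}$)
$\frac{u{\left(-9,-30 \right)}}{V{\left(c,34 \right)}} = \frac{87}{- \frac{12}{5}} = 87 \left(- \frac{5}{12}\right) = - \frac{145}{4}$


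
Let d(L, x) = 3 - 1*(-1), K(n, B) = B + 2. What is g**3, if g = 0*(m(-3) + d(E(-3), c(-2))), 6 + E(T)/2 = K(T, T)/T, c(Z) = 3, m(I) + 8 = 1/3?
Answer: 0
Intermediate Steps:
m(I) = -23/3 (m(I) = -8 + 1/3 = -23/3)
K(n, B) = 2 + B
E(T) = -12 + 2*(2 + T)/T (E(T) = -12 + 2*((2 + T)/T) = -12 + 2*(2 + T)/T)
d(L, x) = 4 (d(L, x) = 3 + 1 = 4)
g = 0 (g = 0*(-23/3 + 4) = 0*(-11/3) = 0)
g**3 = 0**3 = 0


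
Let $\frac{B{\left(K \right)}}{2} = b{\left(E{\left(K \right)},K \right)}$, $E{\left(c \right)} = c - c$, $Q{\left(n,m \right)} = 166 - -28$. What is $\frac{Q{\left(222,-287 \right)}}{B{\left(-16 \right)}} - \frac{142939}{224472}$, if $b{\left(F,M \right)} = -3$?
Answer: $- \frac{7400867}{224472} \approx -32.97$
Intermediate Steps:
$Q{\left(n,m \right)} = 194$ ($Q{\left(n,m \right)} = 166 + 28 = 194$)
$E{\left(c \right)} = 0$
$B{\left(K \right)} = -6$ ($B{\left(K \right)} = 2 \left(-3\right) = -6$)
$\frac{Q{\left(222,-287 \right)}}{B{\left(-16 \right)}} - \frac{142939}{224472} = \frac{194}{-6} - \frac{142939}{224472} = 194 \left(- \frac{1}{6}\right) - \frac{142939}{224472} = - \frac{97}{3} - \frac{142939}{224472} = - \frac{7400867}{224472}$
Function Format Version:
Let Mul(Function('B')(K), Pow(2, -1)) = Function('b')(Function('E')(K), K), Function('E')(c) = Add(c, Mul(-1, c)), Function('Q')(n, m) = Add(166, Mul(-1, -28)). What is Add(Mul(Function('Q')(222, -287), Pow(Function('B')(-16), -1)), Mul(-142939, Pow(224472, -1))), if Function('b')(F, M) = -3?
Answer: Rational(-7400867, 224472) ≈ -32.970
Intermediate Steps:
Function('Q')(n, m) = 194 (Function('Q')(n, m) = Add(166, 28) = 194)
Function('E')(c) = 0
Function('B')(K) = -6 (Function('B')(K) = Mul(2, -3) = -6)
Add(Mul(Function('Q')(222, -287), Pow(Function('B')(-16), -1)), Mul(-142939, Pow(224472, -1))) = Add(Mul(194, Pow(-6, -1)), Mul(-142939, Pow(224472, -1))) = Add(Mul(194, Rational(-1, 6)), Mul(-142939, Rational(1, 224472))) = Add(Rational(-97, 3), Rational(-142939, 224472)) = Rational(-7400867, 224472)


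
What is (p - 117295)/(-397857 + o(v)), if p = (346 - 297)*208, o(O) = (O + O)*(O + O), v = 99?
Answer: 35701/119551 ≈ 0.29863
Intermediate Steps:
o(O) = 4*O² (o(O) = (2*O)*(2*O) = 4*O²)
p = 10192 (p = 49*208 = 10192)
(p - 117295)/(-397857 + o(v)) = (10192 - 117295)/(-397857 + 4*99²) = -107103/(-397857 + 4*9801) = -107103/(-397857 + 39204) = -107103/(-358653) = -107103*(-1/358653) = 35701/119551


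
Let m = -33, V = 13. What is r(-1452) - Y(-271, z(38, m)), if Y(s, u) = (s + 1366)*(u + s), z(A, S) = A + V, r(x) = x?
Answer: 239448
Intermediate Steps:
z(A, S) = 13 + A (z(A, S) = A + 13 = 13 + A)
Y(s, u) = (1366 + s)*(s + u)
r(-1452) - Y(-271, z(38, m)) = -1452 - ((-271)² + 1366*(-271) + 1366*(13 + 38) - 271*(13 + 38)) = -1452 - (73441 - 370186 + 1366*51 - 271*51) = -1452 - (73441 - 370186 + 69666 - 13821) = -1452 - 1*(-240900) = -1452 + 240900 = 239448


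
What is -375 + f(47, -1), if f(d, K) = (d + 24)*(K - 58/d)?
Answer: -25080/47 ≈ -533.62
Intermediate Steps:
f(d, K) = (24 + d)*(K - 58/d)
-375 + f(47, -1) = -375 + (-58 - 1392/47 + 24*(-1) - 1*47) = -375 + (-58 - 1392*1/47 - 24 - 47) = -375 + (-58 - 1392/47 - 24 - 47) = -375 - 7455/47 = -25080/47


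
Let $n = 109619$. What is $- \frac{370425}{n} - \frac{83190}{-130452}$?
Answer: $- \frac{6533912915}{2383336298} \approx -2.7415$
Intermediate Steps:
$- \frac{370425}{n} - \frac{83190}{-130452} = - \frac{370425}{109619} - \frac{83190}{-130452} = \left(-370425\right) \frac{1}{109619} - - \frac{13865}{21742} = - \frac{370425}{109619} + \frac{13865}{21742} = - \frac{6533912915}{2383336298}$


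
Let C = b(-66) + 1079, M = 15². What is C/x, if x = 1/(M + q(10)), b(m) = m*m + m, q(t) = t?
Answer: 1261715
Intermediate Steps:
M = 225
b(m) = m + m² (b(m) = m² + m = m + m²)
x = 1/235 (x = 1/(225 + 10) = 1/235 ≈ 0.0042553)
C = 5369 (C = -66*(1 - 66) + 1079 = -66*(-65) + 1079 = 4290 + 1079 = 5369)
C/x = 5369/(1/235) = 235*5369 = 1261715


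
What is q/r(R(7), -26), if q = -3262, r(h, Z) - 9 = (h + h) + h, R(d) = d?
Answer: -1631/15 ≈ -108.73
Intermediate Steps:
r(h, Z) = 9 + 3*h (r(h, Z) = 9 + ((h + h) + h) = 9 + (2*h + h) = 9 + 3*h)
q/r(R(7), -26) = -3262/(9 + 3*7) = -3262/(9 + 21) = -3262/30 = -3262*1/30 = -1631/15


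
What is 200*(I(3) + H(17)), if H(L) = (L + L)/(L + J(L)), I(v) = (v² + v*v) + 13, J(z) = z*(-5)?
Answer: 6100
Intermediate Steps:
J(z) = -5*z
I(v) = 13 + 2*v² (I(v) = (v² + v²) + 13 = 2*v² + 13 = 13 + 2*v²)
H(L) = -½ (H(L) = (L + L)/(L - 5*L) = (2*L)/((-4*L)) = (2*L)*(-1/(4*L)) = -½)
200*(I(3) + H(17)) = 200*((13 + 2*3²) - ½) = 200*((13 + 2*9) - ½) = 200*((13 + 18) - ½) = 200*(31 - ½) = 200*(61/2) = 6100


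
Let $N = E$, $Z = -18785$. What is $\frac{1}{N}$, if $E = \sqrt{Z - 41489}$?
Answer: $- \frac{i \sqrt{60274}}{60274} \approx - 0.0040732 i$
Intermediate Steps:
$E = i \sqrt{60274}$ ($E = \sqrt{-18785 - 41489} = \sqrt{-60274} = i \sqrt{60274} \approx 245.51 i$)
$N = i \sqrt{60274} \approx 245.51 i$
$\frac{1}{N} = \frac{1}{i \sqrt{60274}} = - \frac{i \sqrt{60274}}{60274}$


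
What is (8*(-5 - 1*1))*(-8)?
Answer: 384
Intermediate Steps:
(8*(-5 - 1*1))*(-8) = (8*(-5 - 1))*(-8) = (8*(-6))*(-8) = -48*(-8) = 384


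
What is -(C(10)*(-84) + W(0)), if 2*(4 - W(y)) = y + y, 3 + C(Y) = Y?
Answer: 584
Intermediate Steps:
C(Y) = -3 + Y
W(y) = 4 - y (W(y) = 4 - (y + y)/2 = 4 - y)
-(C(10)*(-84) + W(0)) = -((-3 + 10)*(-84) + (4 - 1*0)) = -(7*(-84) + (4 + 0)) = -(-588 + 4) = -1*(-584) = 584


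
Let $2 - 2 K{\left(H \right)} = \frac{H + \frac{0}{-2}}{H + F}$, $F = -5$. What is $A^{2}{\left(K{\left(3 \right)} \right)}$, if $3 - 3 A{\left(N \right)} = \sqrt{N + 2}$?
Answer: $\frac{\left(6 - \sqrt{15}\right)^{2}}{36} \approx 0.12567$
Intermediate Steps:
$K{\left(H \right)} = 1 - \frac{H}{2 \left(-5 + H\right)}$ ($K{\left(H \right)} = 1 - \frac{\left(H + \frac{0}{-2}\right) \frac{1}{H - 5}}{2} = 1 - \frac{\left(H + 0 \left(- \frac{1}{2}\right)\right) \frac{1}{-5 + H}}{2} = 1 - \frac{\left(H + 0\right) \frac{1}{-5 + H}}{2} = 1 - \frac{H \frac{1}{-5 + H}}{2} = 1 - \frac{H}{2 \left(-5 + H\right)}$)
$A{\left(N \right)} = 1 - \frac{\sqrt{2 + N}}{3}$ ($A{\left(N \right)} = 1 - \frac{\sqrt{N + 2}}{3} = 1 - \frac{\sqrt{2 + N}}{3}$)
$A^{2}{\left(K{\left(3 \right)} \right)} = \left(1 - \frac{\sqrt{2 + \frac{-10 + 3}{2 \left(-5 + 3\right)}}}{3}\right)^{2} = \left(1 - \frac{\sqrt{2 + \frac{1}{2} \frac{1}{-2} \left(-7\right)}}{3}\right)^{2} = \left(1 - \frac{\sqrt{2 + \frac{1}{2} \left(- \frac{1}{2}\right) \left(-7\right)}}{3}\right)^{2} = \left(1 - \frac{\sqrt{2 + \frac{7}{4}}}{3}\right)^{2} = \left(1 - \frac{\sqrt{\frac{15}{4}}}{3}\right)^{2} = \left(1 - \frac{\frac{1}{2} \sqrt{15}}{3}\right)^{2} = \left(1 - \frac{\sqrt{15}}{6}\right)^{2}$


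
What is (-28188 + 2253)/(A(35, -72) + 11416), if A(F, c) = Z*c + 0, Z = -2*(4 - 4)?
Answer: -25935/11416 ≈ -2.2718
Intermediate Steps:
Z = 0 (Z = -2*0 = 0)
A(F, c) = 0 (A(F, c) = 0*c + 0 = 0 + 0 = 0)
(-28188 + 2253)/(A(35, -72) + 11416) = (-28188 + 2253)/(0 + 11416) = -25935/11416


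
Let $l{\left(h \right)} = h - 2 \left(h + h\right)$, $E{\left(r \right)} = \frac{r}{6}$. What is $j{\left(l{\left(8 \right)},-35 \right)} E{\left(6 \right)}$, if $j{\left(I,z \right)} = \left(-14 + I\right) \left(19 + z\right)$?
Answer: $608$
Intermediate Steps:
$E{\left(r \right)} = \frac{r}{6}$ ($E{\left(r \right)} = r \frac{1}{6} = \frac{r}{6}$)
$l{\left(h \right)} = - 3 h$ ($l{\left(h \right)} = h - 2 \cdot 2 h = h - 4 h = - 3 h$)
$j{\left(l{\left(8 \right)},-35 \right)} E{\left(6 \right)} = \left(-266 - -490 + 19 \left(\left(-3\right) 8\right) + \left(-3\right) 8 \left(-35\right)\right) \frac{1}{6} \cdot 6 = \left(-266 + 490 + 19 \left(-24\right) - -840\right) 1 = \left(-266 + 490 - 456 + 840\right) 1 = 608 \cdot 1 = 608$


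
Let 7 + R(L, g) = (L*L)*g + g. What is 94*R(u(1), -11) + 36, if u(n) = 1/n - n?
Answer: -1656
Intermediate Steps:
u(n) = 1/n - n
R(L, g) = -7 + g + g*L**2 (R(L, g) = -7 + ((L*L)*g + g) = -7 + (L**2*g + g) = -7 + (g*L**2 + g) = -7 + (g + g*L**2) = -7 + g + g*L**2)
94*R(u(1), -11) + 36 = 94*(-7 - 11 - 11*(1/1 - 1*1)**2) + 36 = 94*(-7 - 11 - 11*(1 - 1)**2) + 36 = 94*(-7 - 11 - 11*0**2) + 36 = 94*(-7 - 11 - 11*0) + 36 = 94*(-7 - 11 + 0) + 36 = 94*(-18) + 36 = -1692 + 36 = -1656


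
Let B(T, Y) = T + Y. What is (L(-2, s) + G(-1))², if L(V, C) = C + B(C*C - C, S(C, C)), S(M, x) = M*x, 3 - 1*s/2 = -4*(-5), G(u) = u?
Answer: 5340721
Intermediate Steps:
s = -34 (s = 6 - (-8)*(-5) = 6 - 2*20 = 6 - 40 = -34)
L(V, C) = 2*C² (L(V, C) = C + ((C*C - C) + C*C) = C + ((C² - C) + C²) = C + (-C + 2*C²) = 2*C²)
(L(-2, s) + G(-1))² = (2*(-34)² - 1)² = (2*1156 - 1)² = (2312 - 1)² = 2311² = 5340721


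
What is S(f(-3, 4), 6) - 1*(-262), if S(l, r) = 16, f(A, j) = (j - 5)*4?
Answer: 278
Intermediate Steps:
f(A, j) = -20 + 4*j (f(A, j) = (-5 + j)*4 = -20 + 4*j)
S(f(-3, 4), 6) - 1*(-262) = 16 - 1*(-262) = 16 + 262 = 278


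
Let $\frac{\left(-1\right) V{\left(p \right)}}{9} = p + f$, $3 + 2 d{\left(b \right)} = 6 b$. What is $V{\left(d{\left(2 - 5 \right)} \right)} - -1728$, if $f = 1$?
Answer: $\frac{3627}{2} \approx 1813.5$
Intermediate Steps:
$d{\left(b \right)} = - \frac{3}{2} + 3 b$ ($d{\left(b \right)} = - \frac{3}{2} + \frac{6 b}{2} = - \frac{3}{2} + 3 b$)
$V{\left(p \right)} = -9 - 9 p$ ($V{\left(p \right)} = - 9 \left(p + 1\right) = - 9 \left(1 + p\right) = -9 - 9 p$)
$V{\left(d{\left(2 - 5 \right)} \right)} - -1728 = \left(-9 - 9 \left(- \frac{3}{2} + 3 \left(2 - 5\right)\right)\right) - -1728 = \left(-9 - 9 \left(- \frac{3}{2} + 3 \left(2 - 5\right)\right)\right) + 1728 = \left(-9 - 9 \left(- \frac{3}{2} + 3 \left(-3\right)\right)\right) + 1728 = \left(-9 - 9 \left(- \frac{3}{2} - 9\right)\right) + 1728 = \left(-9 - - \frac{189}{2}\right) + 1728 = \left(-9 + \frac{189}{2}\right) + 1728 = \frac{171}{2} + 1728 = \frac{3627}{2}$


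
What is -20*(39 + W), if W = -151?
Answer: 2240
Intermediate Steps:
-20*(39 + W) = -20*(39 - 151) = -20*(-112) = 2240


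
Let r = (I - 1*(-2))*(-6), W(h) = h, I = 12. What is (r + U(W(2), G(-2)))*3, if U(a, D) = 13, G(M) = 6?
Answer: -213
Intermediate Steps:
r = -84 (r = (12 - 1*(-2))*(-6) = (12 + 2)*(-6) = 14*(-6) = -84)
(r + U(W(2), G(-2)))*3 = (-84 + 13)*3 = -71*3 = -213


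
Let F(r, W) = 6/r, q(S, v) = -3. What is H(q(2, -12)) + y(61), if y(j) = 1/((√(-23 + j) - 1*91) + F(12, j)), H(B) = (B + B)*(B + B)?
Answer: 1173562/32609 - 4*√38/32609 ≈ 35.988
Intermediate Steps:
H(B) = 4*B² (H(B) = (2*B)*(2*B) = 4*B²)
y(j) = 1/(-181/2 + √(-23 + j)) (y(j) = 1/((√(-23 + j) - 1*91) + 6/12) = 1/((√(-23 + j) - 91) + 6*(1/12)) = 1/((-91 + √(-23 + j)) + ½) = 1/(-181/2 + √(-23 + j)))
H(q(2, -12)) + y(61) = 4*(-3)² + 2/(-181 + 2*√(-23 + 61)) = 4*9 + 2/(-181 + 2*√38) = 36 + 2/(-181 + 2*√38)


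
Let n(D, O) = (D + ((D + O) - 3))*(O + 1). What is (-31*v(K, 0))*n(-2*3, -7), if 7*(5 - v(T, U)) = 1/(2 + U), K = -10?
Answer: -141174/7 ≈ -20168.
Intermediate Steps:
v(T, U) = 5 - 1/(7*(2 + U))
n(D, O) = (1 + O)*(-3 + O + 2*D) (n(D, O) = (D + (-3 + D + O))*(1 + O) = (-3 + O + 2*D)*(1 + O) = (1 + O)*(-3 + O + 2*D))
(-31*v(K, 0))*n(-2*3, -7) = (-31*(69 + 35*0)/(7*(2 + 0)))*(-3 + (-7)² - 2*(-7) + 2*(-2*3) + 2*(-2*3)*(-7)) = (-31*(69 + 0)/(7*2))*(-3 + 49 + 14 + 2*(-6) + 2*(-6)*(-7)) = (-31*69/(7*2))*(-3 + 49 + 14 - 12 + 84) = -31*69/14*132 = -2139/14*132 = -141174/7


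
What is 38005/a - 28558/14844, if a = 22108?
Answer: -16803511/82042788 ≈ -0.20481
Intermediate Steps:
38005/a - 28558/14844 = 38005/22108 - 28558/14844 = 38005*(1/22108) - 28558*1/14844 = 38005/22108 - 14279/7422 = -16803511/82042788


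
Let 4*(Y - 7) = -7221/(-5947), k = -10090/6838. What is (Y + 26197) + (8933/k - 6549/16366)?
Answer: 19788221767289277/982045594180 ≈ 20150.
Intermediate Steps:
k = -5045/3419 (k = -10090*1/6838 = -5045/3419 ≈ -1.4756)
Y = 173737/23788 (Y = 7 + (-7221/(-5947))/4 = 7 + (-7221*(-1/5947))/4 = 7 + (1/4)*(7221/5947) = 7 + 7221/23788 = 173737/23788 ≈ 7.3036)
(Y + 26197) + (8933/k - 6549/16366) = (173737/23788 + 26197) + (8933/(-5045/3419) - 6549/16366) = 623347973/23788 + (8933*(-3419/5045) - 6549*1/16366) = 623347973/23788 + (-30541927/5045 - 6549/16366) = 623347973/23788 - 499882216987/82566470 = 19788221767289277/982045594180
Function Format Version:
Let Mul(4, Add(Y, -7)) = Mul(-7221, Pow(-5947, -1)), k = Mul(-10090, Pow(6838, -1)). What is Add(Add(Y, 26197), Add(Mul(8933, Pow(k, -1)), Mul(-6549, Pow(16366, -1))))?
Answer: Rational(19788221767289277, 982045594180) ≈ 20150.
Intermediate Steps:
k = Rational(-5045, 3419) (k = Mul(-10090, Rational(1, 6838)) = Rational(-5045, 3419) ≈ -1.4756)
Y = Rational(173737, 23788) (Y = Add(7, Mul(Rational(1, 4), Mul(-7221, Pow(-5947, -1)))) = Add(7, Mul(Rational(1, 4), Mul(-7221, Rational(-1, 5947)))) = Add(7, Mul(Rational(1, 4), Rational(7221, 5947))) = Add(7, Rational(7221, 23788)) = Rational(173737, 23788) ≈ 7.3036)
Add(Add(Y, 26197), Add(Mul(8933, Pow(k, -1)), Mul(-6549, Pow(16366, -1)))) = Add(Add(Rational(173737, 23788), 26197), Add(Mul(8933, Pow(Rational(-5045, 3419), -1)), Mul(-6549, Pow(16366, -1)))) = Add(Rational(623347973, 23788), Add(Mul(8933, Rational(-3419, 5045)), Mul(-6549, Rational(1, 16366)))) = Add(Rational(623347973, 23788), Add(Rational(-30541927, 5045), Rational(-6549, 16366))) = Add(Rational(623347973, 23788), Rational(-499882216987, 82566470)) = Rational(19788221767289277, 982045594180)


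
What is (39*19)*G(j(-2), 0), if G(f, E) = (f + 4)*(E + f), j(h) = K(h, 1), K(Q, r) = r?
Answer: 3705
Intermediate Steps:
j(h) = 1
G(f, E) = (4 + f)*(E + f)
(39*19)*G(j(-2), 0) = (39*19)*(1**2 + 4*0 + 4*1 + 0*1) = 741*(1 + 0 + 4 + 0) = 741*5 = 3705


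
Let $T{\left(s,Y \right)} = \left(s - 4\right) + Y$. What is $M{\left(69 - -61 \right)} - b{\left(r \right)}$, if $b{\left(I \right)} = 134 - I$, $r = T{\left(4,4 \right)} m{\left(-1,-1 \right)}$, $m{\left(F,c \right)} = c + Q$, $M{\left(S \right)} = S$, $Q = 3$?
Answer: $4$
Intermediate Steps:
$m{\left(F,c \right)} = 3 + c$ ($m{\left(F,c \right)} = c + 3 = 3 + c$)
$T{\left(s,Y \right)} = -4 + Y + s$ ($T{\left(s,Y \right)} = \left(-4 + s\right) + Y = -4 + Y + s$)
$r = 8$ ($r = \left(-4 + 4 + 4\right) \left(3 - 1\right) = 4 \cdot 2 = 8$)
$M{\left(69 - -61 \right)} - b{\left(r \right)} = \left(69 - -61\right) - \left(134 - 8\right) = \left(69 + 61\right) - \left(134 - 8\right) = 130 - 126 = 4$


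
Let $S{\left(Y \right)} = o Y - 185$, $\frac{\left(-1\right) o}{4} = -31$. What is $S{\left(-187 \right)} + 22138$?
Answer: $-1235$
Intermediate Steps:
$o = 124$ ($o = \left(-4\right) \left(-31\right) = 124$)
$S{\left(Y \right)} = -185 + 124 Y$ ($S{\left(Y \right)} = 124 Y - 185 = -185 + 124 Y$)
$S{\left(-187 \right)} + 22138 = \left(-185 + 124 \left(-187\right)\right) + 22138 = \left(-185 - 23188\right) + 22138 = -23373 + 22138 = -1235$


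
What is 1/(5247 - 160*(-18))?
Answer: 1/8127 ≈ 0.00012305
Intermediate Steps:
1/(5247 - 160*(-18)) = 1/(5247 + 2880) = 1/8127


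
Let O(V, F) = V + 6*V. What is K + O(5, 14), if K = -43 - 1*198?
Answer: -206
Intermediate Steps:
K = -241 (K = -43 - 198 = -241)
O(V, F) = 7*V
K + O(5, 14) = -241 + 7*5 = -241 + 35 = -206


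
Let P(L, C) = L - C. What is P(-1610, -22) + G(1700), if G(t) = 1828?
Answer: 240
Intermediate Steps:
P(-1610, -22) + G(1700) = (-1610 - 1*(-22)) + 1828 = (-1610 + 22) + 1828 = -1588 + 1828 = 240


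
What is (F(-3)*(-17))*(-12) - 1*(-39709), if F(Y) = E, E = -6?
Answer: 38485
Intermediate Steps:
F(Y) = -6
(F(-3)*(-17))*(-12) - 1*(-39709) = -6*(-17)*(-12) - 1*(-39709) = 102*(-12) + 39709 = -1224 + 39709 = 38485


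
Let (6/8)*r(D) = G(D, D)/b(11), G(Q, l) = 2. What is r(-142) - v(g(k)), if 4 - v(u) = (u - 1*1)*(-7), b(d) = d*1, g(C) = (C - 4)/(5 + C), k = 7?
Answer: 197/132 ≈ 1.4924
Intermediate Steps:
g(C) = (-4 + C)/(5 + C)
b(d) = d
r(D) = 8/33 (r(D) = 4*(2/11)/3 = 4*(2*(1/11))/3 = (4/3)*(2/11) = 8/33)
v(u) = -3 + 7*u (v(u) = 4 - (u - 1*1)*(-7) = 4 - (u - 1)*(-7) = 4 - (-1 + u)*(-7) = 4 - (7 - 7*u) = 4 + (-7 + 7*u) = -3 + 7*u)
r(-142) - v(g(k)) = 8/33 - (-3 + 7*((-4 + 7)/(5 + 7))) = 8/33 - (-3 + 7*(3/12)) = 8/33 - (-3 + 7*((1/12)*3)) = 8/33 - (-3 + 7*(1/4)) = 8/33 - (-3 + 7/4) = 8/33 - 1*(-5/4) = 8/33 + 5/4 = 197/132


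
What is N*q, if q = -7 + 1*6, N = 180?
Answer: -180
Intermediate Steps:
q = -1 (q = -7 + 6 = -1)
N*q = 180*(-1) = -180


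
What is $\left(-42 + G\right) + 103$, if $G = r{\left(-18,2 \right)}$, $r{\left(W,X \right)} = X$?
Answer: $63$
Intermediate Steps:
$G = 2$
$\left(-42 + G\right) + 103 = \left(-42 + 2\right) + 103 = -40 + 103 = 63$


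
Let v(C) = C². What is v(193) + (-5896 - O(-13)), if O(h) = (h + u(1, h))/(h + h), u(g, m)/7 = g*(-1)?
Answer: 407579/13 ≈ 31352.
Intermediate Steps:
u(g, m) = -7*g (u(g, m) = 7*(g*(-1)) = 7*(-g) = -7*g)
O(h) = (-7 + h)/(2*h) (O(h) = (h - 7*1)/(h + h) = (h - 7)/((2*h)) = (-7 + h)*(1/(2*h)) = (-7 + h)/(2*h))
v(193) + (-5896 - O(-13)) = 193² + (-5896 - (-7 - 13)/(2*(-13))) = 37249 + (-5896 - (-1)*(-20)/(2*13)) = 37249 + (-5896 - 1*10/13) = 37249 + (-5896 - 10/13) = 37249 - 76658/13 = 407579/13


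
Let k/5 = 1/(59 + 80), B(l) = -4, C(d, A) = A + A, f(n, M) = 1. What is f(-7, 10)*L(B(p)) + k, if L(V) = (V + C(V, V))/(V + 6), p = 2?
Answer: -829/139 ≈ -5.9640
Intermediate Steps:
C(d, A) = 2*A
k = 5/139 (k = 5/(59 + 80) = 5/139 ≈ 0.035971)
L(V) = 3*V/(6 + V) (L(V) = (V + 2*V)/(V + 6) = (3*V)/(6 + V) = 3*V/(6 + V))
f(-7, 10)*L(B(p)) + k = 1*(3*(-4)/(6 - 4)) + 5/139 = 1*(3*(-4)/2) + 5/139 = 1*(3*(-4)*(½)) + 5/139 = 1*(-6) + 5/139 = -6 + 5/139 = -829/139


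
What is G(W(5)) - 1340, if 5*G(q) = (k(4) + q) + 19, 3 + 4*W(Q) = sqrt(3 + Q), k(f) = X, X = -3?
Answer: -26739/20 + sqrt(2)/10 ≈ -1336.8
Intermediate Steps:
k(f) = -3
W(Q) = -3/4 + sqrt(3 + Q)/4
G(q) = 16/5 + q/5 (G(q) = ((-3 + q) + 19)/5 = (16 + q)/5 = 16/5 + q/5)
G(W(5)) - 1340 = (16/5 + (-3/4 + sqrt(3 + 5)/4)/5) - 1340 = (16/5 + (-3/4 + sqrt(8)/4)/5) - 1340 = (16/5 + (-3/4 + (2*sqrt(2))/4)/5) - 1340 = (16/5 + (-3/4 + sqrt(2)/2)/5) - 1340 = (16/5 + (-3/20 + sqrt(2)/10)) - 1340 = (61/20 + sqrt(2)/10) - 1340 = -26739/20 + sqrt(2)/10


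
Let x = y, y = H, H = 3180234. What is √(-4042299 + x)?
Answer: 3*I*√95785 ≈ 928.47*I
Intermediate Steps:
y = 3180234
x = 3180234
√(-4042299 + x) = √(-4042299 + 3180234) = √(-862065) = 3*I*√95785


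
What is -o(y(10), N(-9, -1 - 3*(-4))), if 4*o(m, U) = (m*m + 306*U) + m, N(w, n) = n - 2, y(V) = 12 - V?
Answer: -690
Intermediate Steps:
N(w, n) = -2 + n
o(m, U) = m/4 + m²/4 + 153*U/2 (o(m, U) = ((m*m + 306*U) + m)/4 = ((m² + 306*U) + m)/4 = (m + m² + 306*U)/4 = m/4 + m²/4 + 153*U/2)
-o(y(10), N(-9, -1 - 3*(-4))) = -((12 - 1*10)/4 + (12 - 1*10)²/4 + 153*(-2 + (-1 - 3*(-4)))/2) = -((12 - 10)/4 + (12 - 10)²/4 + 153*(-2 + (-1 + 12))/2) = -((¼)*2 + (¼)*2² + 153*(-2 + 11)/2) = -(½ + (¼)*4 + (153/2)*9) = -(½ + 1 + 1377/2) = -1*690 = -690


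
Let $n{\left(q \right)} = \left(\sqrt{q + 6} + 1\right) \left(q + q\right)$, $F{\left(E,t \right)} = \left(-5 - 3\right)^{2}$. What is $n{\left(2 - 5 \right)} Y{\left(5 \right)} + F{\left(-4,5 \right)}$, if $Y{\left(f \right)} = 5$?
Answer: $34 - 30 \sqrt{3} \approx -17.962$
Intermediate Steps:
$F{\left(E,t \right)} = 64$ ($F{\left(E,t \right)} = \left(-8\right)^{2} = 64$)
$n{\left(q \right)} = 2 q \left(1 + \sqrt{6 + q}\right)$ ($n{\left(q \right)} = \left(\sqrt{6 + q} + 1\right) 2 q = \left(1 + \sqrt{6 + q}\right) 2 q = 2 q \left(1 + \sqrt{6 + q}\right)$)
$n{\left(2 - 5 \right)} Y{\left(5 \right)} + F{\left(-4,5 \right)} = 2 \left(2 - 5\right) \left(1 + \sqrt{6 + \left(2 - 5\right)}\right) 5 + 64 = 2 \left(-3\right) \left(1 + \sqrt{6 - 3}\right) 5 + 64 = 2 \left(-3\right) \left(1 + \sqrt{3}\right) 5 + 64 = \left(-6 - 6 \sqrt{3}\right) 5 + 64 = \left(-30 - 30 \sqrt{3}\right) + 64 = 34 - 30 \sqrt{3}$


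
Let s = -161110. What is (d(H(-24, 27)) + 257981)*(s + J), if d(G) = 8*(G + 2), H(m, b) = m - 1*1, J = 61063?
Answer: -25791816459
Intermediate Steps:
H(m, b) = -1 + m (H(m, b) = m - 1 = -1 + m)
d(G) = 16 + 8*G (d(G) = 8*(2 + G) = 16 + 8*G)
(d(H(-24, 27)) + 257981)*(s + J) = ((16 + 8*(-1 - 24)) + 257981)*(-161110 + 61063) = ((16 + 8*(-25)) + 257981)*(-100047) = ((16 - 200) + 257981)*(-100047) = (-184 + 257981)*(-100047) = 257797*(-100047) = -25791816459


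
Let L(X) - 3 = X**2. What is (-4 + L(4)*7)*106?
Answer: 13674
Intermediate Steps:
L(X) = 3 + X**2
(-4 + L(4)*7)*106 = (-4 + (3 + 4**2)*7)*106 = (-4 + (3 + 16)*7)*106 = (-4 + 19*7)*106 = (-4 + 133)*106 = 129*106 = 13674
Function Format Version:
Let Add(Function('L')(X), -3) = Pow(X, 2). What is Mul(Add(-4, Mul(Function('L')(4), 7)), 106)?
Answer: 13674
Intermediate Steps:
Function('L')(X) = Add(3, Pow(X, 2))
Mul(Add(-4, Mul(Function('L')(4), 7)), 106) = Mul(Add(-4, Mul(Add(3, Pow(4, 2)), 7)), 106) = Mul(Add(-4, Mul(Add(3, 16), 7)), 106) = Mul(Add(-4, Mul(19, 7)), 106) = Mul(Add(-4, 133), 106) = Mul(129, 106) = 13674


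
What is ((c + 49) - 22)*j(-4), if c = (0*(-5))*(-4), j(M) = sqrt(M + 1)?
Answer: 27*I*sqrt(3) ≈ 46.765*I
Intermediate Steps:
j(M) = sqrt(1 + M)
c = 0 (c = 0*(-4) = 0)
((c + 49) - 22)*j(-4) = ((0 + 49) - 22)*sqrt(1 - 4) = (49 - 22)*sqrt(-3) = 27*(I*sqrt(3)) = 27*I*sqrt(3)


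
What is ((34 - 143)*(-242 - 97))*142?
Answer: 5247042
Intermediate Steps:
((34 - 143)*(-242 - 97))*142 = -109*(-339)*142 = 36951*142 = 5247042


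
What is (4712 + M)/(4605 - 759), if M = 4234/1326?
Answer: 3126173/2549898 ≈ 1.2260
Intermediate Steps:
M = 2117/663 (M = 4234*(1/1326) = 2117/663 ≈ 3.1931)
(4712 + M)/(4605 - 759) = (4712 + 2117/663)/(4605 - 759) = (3126173/663)/3846 = (3126173/663)*(1/3846) = 3126173/2549898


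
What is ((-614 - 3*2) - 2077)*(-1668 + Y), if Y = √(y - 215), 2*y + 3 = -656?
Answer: 4498596 - 89001*I*√2/2 ≈ 4.4986e+6 - 62933.0*I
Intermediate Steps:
y = -659/2 (y = -3/2 + (½)*(-656) = -3/2 - 328 = -659/2 ≈ -329.50)
Y = 33*I*√2/2 (Y = √(-659/2 - 215) = √(-1089/2) = 33*I*√2/2 ≈ 23.335*I)
((-614 - 3*2) - 2077)*(-1668 + Y) = ((-614 - 3*2) - 2077)*(-1668 + 33*I*√2/2) = ((-614 - 6) - 2077)*(-1668 + 33*I*√2/2) = (-620 - 2077)*(-1668 + 33*I*√2/2) = -2697*(-1668 + 33*I*√2/2) = 4498596 - 89001*I*√2/2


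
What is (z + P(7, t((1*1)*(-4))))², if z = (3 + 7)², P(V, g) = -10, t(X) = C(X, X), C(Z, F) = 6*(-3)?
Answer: 8100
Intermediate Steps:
C(Z, F) = -18
t(X) = -18
z = 100 (z = 10² = 100)
(z + P(7, t((1*1)*(-4))))² = (100 - 10)² = 90² = 8100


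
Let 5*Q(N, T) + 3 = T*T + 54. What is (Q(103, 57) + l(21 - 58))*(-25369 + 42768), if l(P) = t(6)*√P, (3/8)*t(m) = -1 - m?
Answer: 11483340 - 974344*I*√37/3 ≈ 1.1483e+7 - 1.9756e+6*I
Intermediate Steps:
t(m) = -8/3 - 8*m/3 (t(m) = 8*(-1 - m)/3 = -8/3 - 8*m/3)
Q(N, T) = 51/5 + T²/5 (Q(N, T) = -⅗ + (T*T + 54)/5 = -⅗ + (T² + 54)/5 = -⅗ + (54 + T²)/5 = -⅗ + (54/5 + T²/5) = 51/5 + T²/5)
l(P) = -56*√P/3 (l(P) = (-8/3 - 8/3*6)*√P = (-8/3 - 16)*√P = -56*√P/3)
(Q(103, 57) + l(21 - 58))*(-25369 + 42768) = ((51/5 + (⅕)*57²) - 56*√(21 - 58)/3)*(-25369 + 42768) = ((51/5 + (⅕)*3249) - 56*I*√37/3)*17399 = ((51/5 + 3249/5) - 56*I*√37/3)*17399 = (660 - 56*I*√37/3)*17399 = 11483340 - 974344*I*√37/3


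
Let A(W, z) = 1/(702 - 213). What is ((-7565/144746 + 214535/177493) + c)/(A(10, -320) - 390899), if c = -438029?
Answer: 5502985617023761533/4910901430218006580 ≈ 1.1206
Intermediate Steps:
A(W, z) = 1/489
((-7565/144746 + 214535/177493) + c)/(A(10, -320) - 390899) = ((-7565/144746 + 214535/177493) - 438029)/(1/489 - 390899) = ((-7565*1/144746 + 214535*(1/177493)) - 438029)/(-191149610/489) = ((-7565/144746 + 214535/177493) - 438029)*(-489/191149610) = (29710348565/25691401778 - 438029)*(-489/191149610) = -11253549319066997/25691401778*(-489/191149610) = 5502985617023761533/4910901430218006580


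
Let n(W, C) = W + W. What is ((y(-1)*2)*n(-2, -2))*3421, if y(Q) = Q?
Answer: 27368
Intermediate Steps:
n(W, C) = 2*W
((y(-1)*2)*n(-2, -2))*3421 = ((-1*2)*(2*(-2)))*3421 = -2*(-4)*3421 = 8*3421 = 27368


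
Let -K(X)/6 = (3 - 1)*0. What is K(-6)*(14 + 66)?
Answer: 0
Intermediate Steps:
K(X) = 0 (K(X) = -6*(3 - 1)*0 = -12*0 = -6*0 = 0)
K(-6)*(14 + 66) = 0*(14 + 66) = 0*80 = 0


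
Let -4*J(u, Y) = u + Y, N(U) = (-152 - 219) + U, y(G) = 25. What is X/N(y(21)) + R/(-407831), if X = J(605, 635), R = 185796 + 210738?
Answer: -5386577/70554763 ≈ -0.076346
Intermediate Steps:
N(U) = -371 + U
R = 396534
J(u, Y) = -Y/4 - u/4 (J(u, Y) = -(u + Y)/4 = -(Y + u)/4 = -Y/4 - u/4)
X = -310 (X = -1/4*635 - 1/4*605 = -635/4 - 605/4 = -310)
X/N(y(21)) + R/(-407831) = -310/(-371 + 25) + 396534/(-407831) = -310/(-346) + 396534*(-1/407831) = -310*(-1/346) - 396534/407831 = 155/173 - 396534/407831 = -5386577/70554763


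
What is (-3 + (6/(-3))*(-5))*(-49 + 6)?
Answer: -301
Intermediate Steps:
(-3 + (6/(-3))*(-5))*(-49 + 6) = (-3 + (6*(-⅓))*(-5))*(-43) = (-3 - 2*(-5))*(-43) = (-3 + 10)*(-43) = 7*(-43) = -301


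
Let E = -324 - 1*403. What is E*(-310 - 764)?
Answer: 780798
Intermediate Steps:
E = -727 (E = -324 - 403 = -727)
E*(-310 - 764) = -727*(-310 - 764) = -727*(-1074) = 780798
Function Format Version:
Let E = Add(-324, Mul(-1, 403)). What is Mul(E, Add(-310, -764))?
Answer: 780798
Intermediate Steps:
E = -727 (E = Add(-324, -403) = -727)
Mul(E, Add(-310, -764)) = Mul(-727, Add(-310, -764)) = Mul(-727, -1074) = 780798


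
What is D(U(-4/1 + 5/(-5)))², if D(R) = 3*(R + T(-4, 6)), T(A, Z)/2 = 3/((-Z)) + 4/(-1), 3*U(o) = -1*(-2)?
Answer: 625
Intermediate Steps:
U(o) = ⅔ (U(o) = (-1*(-2))/3 = (⅓)*2 = ⅔)
T(A, Z) = -8 - 6/Z (T(A, Z) = 2*(3/((-Z)) + 4/(-1)) = 2*(3*(-1/Z) + 4*(-1)) = 2*(-3/Z - 4) = 2*(-4 - 3/Z) = -8 - 6/Z)
D(R) = -27 + 3*R (D(R) = 3*(R + (-8 - 6/6)) = 3*(R + (-8 - 6*⅙)) = 3*(R + (-8 - 1)) = 3*(R - 9) = 3*(-9 + R) = -27 + 3*R)
D(U(-4/1 + 5/(-5)))² = (-27 + 3*(⅔))² = (-27 + 2)² = (-25)² = 625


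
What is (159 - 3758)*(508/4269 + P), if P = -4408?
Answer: 67723261156/4269 ≈ 1.5864e+7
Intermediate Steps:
(159 - 3758)*(508/4269 + P) = (159 - 3758)*(508/4269 - 4408) = -3599*(508*(1/4269) - 4408) = -3599*(508/4269 - 4408) = -3599*(-18817244/4269) = 67723261156/4269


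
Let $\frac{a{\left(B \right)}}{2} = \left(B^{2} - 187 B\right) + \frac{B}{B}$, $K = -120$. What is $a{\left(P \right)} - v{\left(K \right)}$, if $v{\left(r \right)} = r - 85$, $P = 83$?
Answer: $-17057$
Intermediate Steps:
$v{\left(r \right)} = -85 + r$
$a{\left(B \right)} = 2 - 374 B + 2 B^{2}$ ($a{\left(B \right)} = 2 \left(\left(B^{2} - 187 B\right) + \frac{B}{B}\right) = 2 \left(\left(B^{2} - 187 B\right) + 1\right) = 2 \left(1 + B^{2} - 187 B\right) = 2 - 374 B + 2 B^{2}$)
$a{\left(P \right)} - v{\left(K \right)} = \left(2 - 31042 + 2 \cdot 83^{2}\right) - \left(-85 - 120\right) = \left(2 - 31042 + 2 \cdot 6889\right) - -205 = \left(2 - 31042 + 13778\right) + 205 = -17262 + 205 = -17057$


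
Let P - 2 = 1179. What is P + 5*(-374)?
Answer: -689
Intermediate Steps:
P = 1181 (P = 2 + 1179 = 1181)
P + 5*(-374) = 1181 + 5*(-374) = 1181 - 1870 = -689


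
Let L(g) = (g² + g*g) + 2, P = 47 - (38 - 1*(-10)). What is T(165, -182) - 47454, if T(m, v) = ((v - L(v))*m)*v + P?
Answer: 1994905505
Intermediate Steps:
P = -1 (P = 47 - (38 + 10) = 47 - 1*48 = 47 - 48 = -1)
L(g) = 2 + 2*g² (L(g) = (g² + g²) + 2 = 2*g² + 2 = 2 + 2*g²)
T(m, v) = -1 + m*v*(-2 + v - 2*v²) (T(m, v) = ((v - (2 + 2*v²))*m)*v - 1 = ((v + (-2 - 2*v²))*m)*v - 1 = ((-2 + v - 2*v²)*m)*v - 1 = (m*(-2 + v - 2*v²))*v - 1 = m*v*(-2 + v - 2*v²) - 1 = -1 + m*v*(-2 + v - 2*v²))
T(165, -182) - 47454 = (-1 + 165*(-182)² - 2*165*(-182)*(1 + (-182)²)) - 47454 = (-1 + 165*33124 - 2*165*(-182)*(1 + 33124)) - 47454 = (-1 + 5465460 - 2*165*(-182)*33125) - 47454 = (-1 + 5465460 + 1989487500) - 47454 = 1994952959 - 47454 = 1994905505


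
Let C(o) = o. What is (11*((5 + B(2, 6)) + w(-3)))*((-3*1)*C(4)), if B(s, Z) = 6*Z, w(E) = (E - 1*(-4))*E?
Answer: -5016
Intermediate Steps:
w(E) = E*(4 + E) (w(E) = (E + 4)*E = (4 + E)*E = E*(4 + E))
(11*((5 + B(2, 6)) + w(-3)))*((-3*1)*C(4)) = (11*((5 + 6*6) - 3*(4 - 3)))*(-3*1*4) = (11*((5 + 36) - 3*1))*(-3*4) = (11*(41 - 3))*(-12) = (11*38)*(-12) = 418*(-12) = -5016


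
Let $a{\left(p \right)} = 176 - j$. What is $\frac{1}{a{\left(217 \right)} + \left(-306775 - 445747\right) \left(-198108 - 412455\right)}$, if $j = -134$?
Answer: $\frac{1}{459462090196} \approx 2.1765 \cdot 10^{-12}$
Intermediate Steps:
$a{\left(p \right)} = 310$ ($a{\left(p \right)} = 176 - -134 = 176 + 134 = 310$)
$\frac{1}{a{\left(217 \right)} + \left(-306775 - 445747\right) \left(-198108 - 412455\right)} = \frac{1}{310 + \left(-306775 - 445747\right) \left(-198108 - 412455\right)} = \frac{1}{310 - -459462089886} = \frac{1}{310 + 459462089886} = \frac{1}{459462090196}$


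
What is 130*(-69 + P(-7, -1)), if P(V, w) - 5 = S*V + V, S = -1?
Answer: -8320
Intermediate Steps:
P(V, w) = 5 (P(V, w) = 5 + (-V + V) = 5 + 0 = 5)
130*(-69 + P(-7, -1)) = 130*(-69 + 5) = 130*(-64) = -8320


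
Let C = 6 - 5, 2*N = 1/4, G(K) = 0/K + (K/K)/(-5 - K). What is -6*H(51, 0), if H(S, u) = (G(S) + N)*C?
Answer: -9/14 ≈ -0.64286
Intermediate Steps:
G(K) = 1/(-5 - K) (G(K) = 0 + 1/(-5 - K) = 1/(-5 - K))
N = 1/8 (N = (1/2)/4 = (1/2)*(1/4) = 1/8 ≈ 0.12500)
C = 1
H(S, u) = 1/8 - 1/(5 + S) (H(S, u) = (-1/(5 + S) + 1/8)*1 = (1/8 - 1/(5 + S))*1 = 1/8 - 1/(5 + S))
-6*H(51, 0) = -3*(-3 + 51)/(4*(5 + 51)) = -3*48/(4*56) = -6*3/28 = -9/14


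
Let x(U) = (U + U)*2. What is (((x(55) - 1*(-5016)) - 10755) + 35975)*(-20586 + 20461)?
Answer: -3807000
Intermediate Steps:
x(U) = 4*U (x(U) = (2*U)*2 = 4*U)
(((x(55) - 1*(-5016)) - 10755) + 35975)*(-20586 + 20461) = (((4*55 - 1*(-5016)) - 10755) + 35975)*(-20586 + 20461) = (((220 + 5016) - 10755) + 35975)*(-125) = ((5236 - 10755) + 35975)*(-125) = (-5519 + 35975)*(-125) = 30456*(-125) = -3807000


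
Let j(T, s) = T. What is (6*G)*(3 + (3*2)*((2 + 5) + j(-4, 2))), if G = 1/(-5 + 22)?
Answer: 126/17 ≈ 7.4118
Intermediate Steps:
G = 1/17 ≈ 0.058824
(6*G)*(3 + (3*2)*((2 + 5) + j(-4, 2))) = (6*(1/17))*(3 + (3*2)*((2 + 5) - 4)) = 6*(3 + 6*(7 - 4))/17 = 6*(3 + 6*3)/17 = 6*(3 + 18)/17 = (6/17)*21 = 126/17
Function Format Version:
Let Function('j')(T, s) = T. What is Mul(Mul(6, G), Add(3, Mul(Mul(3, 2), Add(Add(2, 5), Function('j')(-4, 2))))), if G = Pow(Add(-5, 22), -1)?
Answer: Rational(126, 17) ≈ 7.4118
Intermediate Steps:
G = Rational(1, 17) (G = Pow(17, -1) = Rational(1, 17) ≈ 0.058824)
Mul(Mul(6, G), Add(3, Mul(Mul(3, 2), Add(Add(2, 5), Function('j')(-4, 2))))) = Mul(Mul(6, Rational(1, 17)), Add(3, Mul(Mul(3, 2), Add(Add(2, 5), -4)))) = Mul(Rational(6, 17), Add(3, Mul(6, Add(7, -4)))) = Mul(Rational(6, 17), Add(3, Mul(6, 3))) = Mul(Rational(6, 17), Add(3, 18)) = Mul(Rational(6, 17), 21) = Rational(126, 17)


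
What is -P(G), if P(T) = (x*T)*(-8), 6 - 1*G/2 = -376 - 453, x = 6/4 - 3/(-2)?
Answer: 40080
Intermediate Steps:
x = 3 (x = 6*(¼) - 3*(-½) = 3/2 + 3/2 = 3)
G = 1670 (G = 12 - 2*(-376 - 453) = 12 - 2*(-829) = 12 + 1658 = 1670)
P(T) = -24*T (P(T) = (3*T)*(-8) = -24*T)
-P(G) = -(-24)*1670 = -1*(-40080) = 40080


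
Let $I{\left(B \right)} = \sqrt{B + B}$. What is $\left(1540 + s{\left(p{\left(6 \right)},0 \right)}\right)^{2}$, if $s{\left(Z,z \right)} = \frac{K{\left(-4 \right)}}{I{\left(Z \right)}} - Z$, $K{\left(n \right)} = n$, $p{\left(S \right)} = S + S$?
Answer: $\frac{\left(4584 - \sqrt{6}\right)^{2}}{9} \approx 2.3323 \cdot 10^{6}$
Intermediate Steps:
$I{\left(B \right)} = \sqrt{2} \sqrt{B}$ ($I{\left(B \right)} = \sqrt{2 B} = \sqrt{2} \sqrt{B}$)
$p{\left(S \right)} = 2 S$
$s{\left(Z,z \right)} = - Z - \frac{2 \sqrt{2}}{\sqrt{Z}}$ ($s{\left(Z,z \right)} = - \frac{4}{\sqrt{2} \sqrt{Z}} - Z = - 4 \frac{\sqrt{2}}{2 \sqrt{Z}} - Z = - \frac{2 \sqrt{2}}{\sqrt{Z}} - Z = - Z - \frac{2 \sqrt{2}}{\sqrt{Z}}$)
$\left(1540 + s{\left(p{\left(6 \right)},0 \right)}\right)^{2} = \left(1540 - \left(12 + \frac{2 \sqrt{2}}{2 \sqrt{3}}\right)\right)^{2} = \left(1540 - \left(12 + 2 \sqrt{2} \frac{\sqrt{3}}{6}\right)\right)^{2} = \left(1540 - \left(12 + \frac{\sqrt{6}}{3}\right)\right)^{2} = \left(1528 - \frac{\sqrt{6}}{3}\right)^{2}$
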